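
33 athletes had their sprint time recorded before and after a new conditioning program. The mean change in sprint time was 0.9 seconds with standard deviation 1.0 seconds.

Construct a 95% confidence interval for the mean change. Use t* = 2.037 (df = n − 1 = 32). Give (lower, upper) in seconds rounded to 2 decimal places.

This is a matched-pairs design, so SE = s_d/√n = 1.0/√33 = 0.1741.
Margin = 2.037 × 0.1741 = 0.3546; the interval is 0.9 ± 0.3546 = (0.55, 1.25).

(0.55, 1.25)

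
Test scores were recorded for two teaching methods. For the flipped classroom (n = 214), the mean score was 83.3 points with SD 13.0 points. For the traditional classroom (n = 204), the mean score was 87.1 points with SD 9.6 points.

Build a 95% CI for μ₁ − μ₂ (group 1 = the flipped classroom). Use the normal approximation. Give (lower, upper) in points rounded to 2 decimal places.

(-5.98, -1.62)

SE₁ = s₁/√n₁ = 13.0/√214 = 0.8887; SE₂ = 9.6/√204 = 0.6721.
Independent samples, unequal variances: SE_diff = √(SE₁² + SE₂²) = √(0.78978769 + 0.45171841) = 1.1142.
z* = 1.960, so margin of error = 1.960 × 1.1142 = 2.1838.
Difference in means = 83.3 − 87.1 = -3.8000.
-3.8000 ± 2.1838 → (-5.98, -1.62).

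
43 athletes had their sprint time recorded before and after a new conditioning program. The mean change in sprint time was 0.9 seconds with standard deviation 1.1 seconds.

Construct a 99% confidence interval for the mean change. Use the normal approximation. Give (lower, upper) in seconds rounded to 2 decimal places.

(0.47, 1.33)

This is a matched-pairs design, so SE = s_d/√n = 1.1/√43 = 0.1677.
Margin = 2.576 × 0.1677 = 0.4320; the interval is 0.9 ± 0.4320 = (0.47, 1.33).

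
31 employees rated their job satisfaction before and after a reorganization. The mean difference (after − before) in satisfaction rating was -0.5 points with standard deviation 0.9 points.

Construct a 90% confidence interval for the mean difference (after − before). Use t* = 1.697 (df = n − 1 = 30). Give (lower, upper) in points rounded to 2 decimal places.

(-0.77, -0.23)

This is a matched-pairs design, so SE = s_d/√n = 0.9/√31 = 0.1616.
Margin = 1.697 × 0.1616 = 0.2742; the interval is -0.5 ± 0.2742 = (-0.77, -0.23).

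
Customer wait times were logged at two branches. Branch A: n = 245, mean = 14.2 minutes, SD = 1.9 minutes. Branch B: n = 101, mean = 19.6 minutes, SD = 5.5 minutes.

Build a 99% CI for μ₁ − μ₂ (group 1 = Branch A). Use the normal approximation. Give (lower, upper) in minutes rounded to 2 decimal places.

(-6.84, -3.96)

Per-group SEs: s₁/√n₁ = 1.9/√245 = 0.1214, s₂/√n₂ = 5.5/√101 = 0.5473.
Unpooled SE of the difference: √(0.01473796 + 0.29953729) = 0.5606.
Margin of error = z* · SE = 2.576 × 0.5606 = 1.4441.
x̄₁ − x̄₂ = 14.2 − 19.6 = -5.4000.
CI: -5.4000 ± 1.4441 = (-6.84, -3.96).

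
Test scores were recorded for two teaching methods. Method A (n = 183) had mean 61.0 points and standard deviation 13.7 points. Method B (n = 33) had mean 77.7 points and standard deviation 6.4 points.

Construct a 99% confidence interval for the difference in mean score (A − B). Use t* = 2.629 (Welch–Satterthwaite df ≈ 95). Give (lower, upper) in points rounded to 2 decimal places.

SE₁ = s₁/√n₁ = 13.7/√183 = 1.0127; SE₂ = 6.4/√33 = 1.1141.
Independent samples, unequal variances: SE_diff = √(SE₁² + SE₂²) = √(1.02556129 + 1.24121881) = 1.5056.
t* = 2.629, so margin of error = 2.629 × 1.5056 = 3.9582.
Difference in means = 61.0 − 77.7 = -16.7000.
-16.7000 ± 3.9582 → (-20.66, -12.74).

(-20.66, -12.74)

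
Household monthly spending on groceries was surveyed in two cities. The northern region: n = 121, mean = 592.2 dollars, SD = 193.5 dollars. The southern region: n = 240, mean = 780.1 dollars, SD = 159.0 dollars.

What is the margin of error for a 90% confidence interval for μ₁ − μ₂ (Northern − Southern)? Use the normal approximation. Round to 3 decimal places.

Standard errors of each mean: 193.5/√121 = 17.5909 and 159.0/√240 = 10.2634.
SE(x̄₁ − x̄₂) = √(17.5909² + 10.2634²) = 20.3661 for independent samples with unequal variances.
With z* = 1.645, the margin is 1.645 × 20.3661 = 33.5022.

33.502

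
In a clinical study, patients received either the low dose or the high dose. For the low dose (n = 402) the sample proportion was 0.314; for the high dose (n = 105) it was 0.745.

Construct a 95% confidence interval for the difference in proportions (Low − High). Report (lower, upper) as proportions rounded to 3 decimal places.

Each SE is √(p̂(1−p̂)/n): √(0.3140·0.6860/402) = 0.02315 and √(0.7450·0.2550/105) = 0.04254.
SE(p̂₁ − p̂₂) = √(SE₁² + SE₂²) = √(0.0005359225 + 0.0018096516) = 0.04843, since the two samples are independent.
At 95% confidence z* = 1.960; margin = 1.960 × 0.04843 = 0.09492.
The difference is 0.3140 − 0.7450 = -0.4310, so the interval is -0.4310 ± 0.09492 = (-0.526, -0.336).

(-0.526, -0.336)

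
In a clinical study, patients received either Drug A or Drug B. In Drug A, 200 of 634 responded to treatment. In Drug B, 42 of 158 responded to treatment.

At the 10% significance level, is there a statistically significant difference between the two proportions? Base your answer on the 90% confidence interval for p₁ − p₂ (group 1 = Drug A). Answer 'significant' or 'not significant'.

not significant

First, p̂₁ = 200/634 = 0.3155; p̂₂ = 42/158 = 0.2658.
The two standard errors are √(0.3155×0.6845/634) = 0.01846 and √(0.2658×0.7342/158) = 0.03514.
Because the samples are independent, SE_diff = √(0.01846² + 0.03514²) = 0.03969.
Using z* = 1.645 for 90%, ME = 1.645 × 0.03969 = 0.06529.
p̂₁ − p̂₂ = 0.0497; interval 0.0497 ± 0.06529 gives (-0.01559, 0.11499).
The interval (-0.01559, 0.11499) contains 0, so the difference is not significant.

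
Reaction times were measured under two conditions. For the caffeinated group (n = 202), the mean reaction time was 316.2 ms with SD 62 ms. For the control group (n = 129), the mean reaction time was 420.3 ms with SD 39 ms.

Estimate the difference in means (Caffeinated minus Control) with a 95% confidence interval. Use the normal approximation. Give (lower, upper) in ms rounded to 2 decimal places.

(-114.98, -93.22)

Standard errors of each mean: 62/√202 = 4.3623 and 39/√129 = 3.4338.
SE(x̄₁ − x̄₂) = √(4.3623² + 3.4338²) = 5.5516 for independent samples with unequal variances.
With z* = 1.960, the margin is 1.960 × 5.5516 = 10.8811.
x̄₁ − x̄₂ = 316.2 − 420.3 = -104.1000; the interval is -104.1000 ± 10.8811 = (-114.98, -93.22).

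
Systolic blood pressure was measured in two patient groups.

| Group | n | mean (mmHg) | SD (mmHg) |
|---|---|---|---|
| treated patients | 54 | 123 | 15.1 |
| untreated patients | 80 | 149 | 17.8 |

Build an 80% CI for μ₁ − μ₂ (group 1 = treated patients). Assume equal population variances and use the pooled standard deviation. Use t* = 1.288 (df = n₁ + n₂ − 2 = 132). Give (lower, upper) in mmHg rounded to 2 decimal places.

s_p = √[((n₁−1)s₁² + (n₂−1)s₂²)/(n₁+n₂−2)] = √[(53·15.1² + 79·17.8²)/132] = 16.7682.
SE = 16.7682·√(1/54 + 1/80) = 2.9532.
With t* = 1.288, margin = 1.288 × 2.9532 = 3.8037.
x̄₁ − x̄₂ = 123 − 149 = -26.0000; interval -26.0000 ± 3.8037 = (-29.80, -22.20).

(-29.80, -22.20)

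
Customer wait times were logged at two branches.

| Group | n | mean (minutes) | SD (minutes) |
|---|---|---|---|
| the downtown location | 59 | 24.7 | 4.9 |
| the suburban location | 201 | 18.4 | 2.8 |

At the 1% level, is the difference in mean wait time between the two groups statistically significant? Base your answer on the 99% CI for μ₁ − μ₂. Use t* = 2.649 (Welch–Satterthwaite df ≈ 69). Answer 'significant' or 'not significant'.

SE₁ = s₁/√n₁ = 4.9/√59 = 0.6379; SE₂ = 2.8/√201 = 0.1975.
Independent samples, unequal variances: SE_diff = √(SE₁² + SE₂²) = √(0.40691641 + 0.03900625) = 0.6678.
t* = 2.649, so margin of error = 2.649 × 0.6678 = 1.7690.
Difference in means = 24.7 − 18.4 = 6.3000.
6.3000 ± 1.7690 → (4.5310, 8.0690).
The interval (4.5310, 8.0690) does not contain 0, so the difference is significant.

significant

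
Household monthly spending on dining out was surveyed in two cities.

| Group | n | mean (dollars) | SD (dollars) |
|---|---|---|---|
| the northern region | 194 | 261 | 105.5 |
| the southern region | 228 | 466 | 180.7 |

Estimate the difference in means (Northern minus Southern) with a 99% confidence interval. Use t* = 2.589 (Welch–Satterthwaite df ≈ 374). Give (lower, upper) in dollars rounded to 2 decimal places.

Per-group SEs: s₁/√n₁ = 105.5/√194 = 7.5745, s₂/√n₂ = 180.7/√228 = 11.9671.
Unpooled SE of the difference: √(57.37305025 + 143.21148241) = 14.1628.
Margin of error = t* · SE = 2.589 × 14.1628 = 36.6675.
x̄₁ − x̄₂ = 261 − 466 = -205.0000.
CI: -205.0000 ± 36.6675 = (-241.67, -168.33).

(-241.67, -168.33)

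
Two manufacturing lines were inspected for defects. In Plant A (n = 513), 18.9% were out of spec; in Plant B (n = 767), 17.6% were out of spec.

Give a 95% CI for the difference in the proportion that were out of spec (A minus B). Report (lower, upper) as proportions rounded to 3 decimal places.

(-0.030, 0.056)

Each SE is √(p̂(1−p̂)/n): √(0.1890·0.8110/513) = 0.01729 and √(0.1760·0.8240/767) = 0.01375.
SE(p̂₁ − p̂₂) = √(SE₁² + SE₂²) = √(0.0002989441 + 0.0001890625) = 0.02209, since the two samples are independent.
At 95% confidence z* = 1.960; margin = 1.960 × 0.02209 = 0.04330.
The difference is 0.1890 − 0.1760 = 0.0130, so the interval is 0.0130 ± 0.04330 = (-0.030, 0.056).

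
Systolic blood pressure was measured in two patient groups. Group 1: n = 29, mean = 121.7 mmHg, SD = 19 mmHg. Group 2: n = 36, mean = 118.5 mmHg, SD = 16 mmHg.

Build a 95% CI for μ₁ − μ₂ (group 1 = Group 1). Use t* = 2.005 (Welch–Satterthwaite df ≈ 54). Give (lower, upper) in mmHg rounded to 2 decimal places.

SE₁ = s₁/√n₁ = 19/√29 = 3.5282; SE₂ = 16/√36 = 2.6667.
Independent samples, unequal variances: SE_diff = √(SE₁² + SE₂²) = √(12.44819524 + 7.11128889) = 4.4226.
t* = 2.005, so margin of error = 2.005 × 4.4226 = 8.8673.
Difference in means = 121.7 − 118.5 = 3.2000.
3.2000 ± 8.8673 → (-5.67, 12.07).

(-5.67, 12.07)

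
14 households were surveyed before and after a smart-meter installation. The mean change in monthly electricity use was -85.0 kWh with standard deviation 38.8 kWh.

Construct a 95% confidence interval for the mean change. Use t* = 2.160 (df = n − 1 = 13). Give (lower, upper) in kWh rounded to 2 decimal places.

(-107.40, -62.60)

This is a matched-pairs design, so SE = s_d/√n = 38.8/√14 = 10.3697.
Margin = 2.160 × 10.3697 = 22.3986; the interval is -85.0 ± 22.3986 = (-107.40, -62.60).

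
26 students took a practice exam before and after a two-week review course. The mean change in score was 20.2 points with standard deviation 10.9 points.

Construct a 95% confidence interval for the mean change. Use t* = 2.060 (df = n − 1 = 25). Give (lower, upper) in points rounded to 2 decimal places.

(15.80, 24.60)

This is a matched-pairs design, so SE = s_d/√n = 10.9/√26 = 2.1377.
Margin = 2.060 × 2.1377 = 4.4037; the interval is 20.2 ± 4.4037 = (15.80, 24.60).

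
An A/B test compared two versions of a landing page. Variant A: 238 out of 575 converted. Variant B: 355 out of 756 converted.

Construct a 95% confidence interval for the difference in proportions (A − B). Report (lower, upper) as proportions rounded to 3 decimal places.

(-0.109, -0.002)

First, p̂₁ = 238/575 = 0.4139; p̂₂ = 355/756 = 0.4696.
The two standard errors are √(0.4139×0.5861/575) = 0.02054 and √(0.4696×0.5304/756) = 0.01815.
Because the samples are independent, SE_diff = √(0.02054² + 0.01815²) = 0.02741.
Using z* = 1.960 for 95%, ME = 1.960 × 0.02741 = 0.05372.
p̂₁ − p̂₂ = -0.0557; interval -0.0557 ± 0.05372 gives (-0.109, -0.002).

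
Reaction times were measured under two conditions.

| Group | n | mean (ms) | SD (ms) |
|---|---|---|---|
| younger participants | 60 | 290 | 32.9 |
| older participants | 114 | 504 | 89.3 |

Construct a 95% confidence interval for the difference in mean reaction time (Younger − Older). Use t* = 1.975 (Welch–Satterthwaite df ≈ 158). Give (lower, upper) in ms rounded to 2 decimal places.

(-232.53, -195.47)

Per-group SEs: s₁/√n₁ = 32.9/√60 = 4.2474, s₂/√n₂ = 89.3/√114 = 8.3637.
Unpooled SE of the difference: √(18.04040676 + 69.95147769) = 9.3804.
Margin of error = t* · SE = 1.975 × 9.3804 = 18.5263.
x̄₁ − x̄₂ = 290 − 504 = -214.0000.
CI: -214.0000 ± 18.5263 = (-232.53, -195.47).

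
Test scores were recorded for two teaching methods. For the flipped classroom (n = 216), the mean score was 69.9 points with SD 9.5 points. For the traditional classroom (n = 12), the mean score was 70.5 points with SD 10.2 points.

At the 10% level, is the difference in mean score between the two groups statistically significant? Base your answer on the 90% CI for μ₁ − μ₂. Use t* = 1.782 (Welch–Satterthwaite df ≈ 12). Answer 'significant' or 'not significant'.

Standard errors of each mean: 9.5/√216 = 0.6464 and 10.2/√12 = 2.9445.
SE(x̄₁ − x̄₂) = √(0.6464² + 2.9445²) = 3.0146 for independent samples with unequal variances.
With t* = 1.782, the margin is 1.782 × 3.0146 = 5.3720.
x̄₁ − x̄₂ = 69.9 − 70.5 = -0.6000; the interval is -0.6000 ± 5.3720 = (-5.9720, 4.7720).
The interval (-5.9720, 4.7720) contains 0, so the difference is not significant.

not significant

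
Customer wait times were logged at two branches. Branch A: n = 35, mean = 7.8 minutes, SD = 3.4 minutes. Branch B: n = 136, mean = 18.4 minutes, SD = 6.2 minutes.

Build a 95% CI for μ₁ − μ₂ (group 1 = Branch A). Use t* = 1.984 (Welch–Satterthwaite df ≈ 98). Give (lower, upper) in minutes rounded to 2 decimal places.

SE₁ = s₁/√n₁ = 3.4/√35 = 0.5747; SE₂ = 6.2/√136 = 0.5316.
Independent samples, unequal variances: SE_diff = √(SE₁² + SE₂²) = √(0.33028009 + 0.28259856) = 0.7829.
t* = 1.984, so margin of error = 1.984 × 0.7829 = 1.5533.
Difference in means = 7.8 − 18.4 = -10.6000.
-10.6000 ± 1.5533 → (-12.15, -9.05).

(-12.15, -9.05)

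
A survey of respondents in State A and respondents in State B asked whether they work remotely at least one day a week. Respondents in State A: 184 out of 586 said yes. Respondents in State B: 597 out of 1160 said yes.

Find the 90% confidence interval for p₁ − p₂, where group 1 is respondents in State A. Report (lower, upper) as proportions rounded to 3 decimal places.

Sample proportions: 184/586 = 0.3140, 597/1160 = 0.5147.
Each SE is √(p̂(1−p̂)/n): √(0.3140·0.6860/586) = 0.01917 and √(0.5147·0.4853/1160) = 0.01467.
SE(p̂₁ − p̂₂) = √(SE₁² + SE₂²) = √(0.0003674889 + 0.0002152089) = 0.02414, since the two samples are independent.
At 90% confidence z* = 1.645; margin = 1.645 × 0.02414 = 0.03971.
The difference is 0.3140 − 0.5147 = -0.2007, so the interval is -0.2007 ± 0.03971 = (-0.240, -0.161).

(-0.240, -0.161)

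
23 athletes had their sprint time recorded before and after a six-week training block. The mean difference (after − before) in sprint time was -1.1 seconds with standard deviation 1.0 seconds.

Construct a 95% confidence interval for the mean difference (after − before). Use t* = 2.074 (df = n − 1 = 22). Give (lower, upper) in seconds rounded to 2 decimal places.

Paired design: SE = s_d/√n = 1.0/√23 = 0.2085.
t* = 2.074; margin of error = 2.074 × 0.2085 = 0.4324.
-1.1 ± 0.4324 → (-1.53, -0.67).

(-1.53, -0.67)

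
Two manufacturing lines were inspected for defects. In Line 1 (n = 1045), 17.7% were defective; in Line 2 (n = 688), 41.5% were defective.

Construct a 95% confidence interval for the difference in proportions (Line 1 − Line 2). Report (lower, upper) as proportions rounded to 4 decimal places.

Each SE is √(p̂(1−p̂)/n): √(0.1770·0.8230/1045) = 0.01181 and √(0.4150·0.5850/688) = 0.01878.
SE(p̂₁ − p̂₂) = √(SE₁² + SE₂²) = √(0.0001394761 + 0.0003526884) = 0.02218, since the two samples are independent.
At 95% confidence z* = 1.960; margin = 1.960 × 0.02218 = 0.04347.
The difference is 0.1770 − 0.4150 = -0.2380, so the interval is -0.2380 ± 0.04347 = (-0.2815, -0.1945).

(-0.2815, -0.1945)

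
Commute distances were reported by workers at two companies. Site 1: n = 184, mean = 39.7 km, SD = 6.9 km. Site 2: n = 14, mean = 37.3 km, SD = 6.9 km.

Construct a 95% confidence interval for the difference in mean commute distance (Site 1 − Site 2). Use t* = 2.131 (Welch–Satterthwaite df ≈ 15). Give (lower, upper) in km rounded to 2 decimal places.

Per-group SEs: s₁/√n₁ = 6.9/√184 = 0.5087, s₂/√n₂ = 6.9/√14 = 1.8441.
Unpooled SE of the difference: √(0.25877569 + 3.40070481) = 1.9130.
Margin of error = t* · SE = 2.131 × 1.9130 = 4.0766.
x̄₁ − x̄₂ = 39.7 − 37.3 = 2.4000.
CI: 2.4000 ± 4.0766 = (-1.68, 6.48).

(-1.68, 6.48)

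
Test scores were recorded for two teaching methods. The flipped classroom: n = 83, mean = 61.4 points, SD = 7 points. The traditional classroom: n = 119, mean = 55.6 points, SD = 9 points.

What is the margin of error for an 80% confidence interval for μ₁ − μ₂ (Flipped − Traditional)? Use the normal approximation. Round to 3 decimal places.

1.445

Standard errors of each mean: 7/√83 = 0.7683 and 9/√119 = 0.8250.
SE(x̄₁ − x̄₂) = √(0.7683² + 0.8250²) = 1.1273 for independent samples with unequal variances.
With z* = 1.282, the margin is 1.282 × 1.1273 = 1.4452.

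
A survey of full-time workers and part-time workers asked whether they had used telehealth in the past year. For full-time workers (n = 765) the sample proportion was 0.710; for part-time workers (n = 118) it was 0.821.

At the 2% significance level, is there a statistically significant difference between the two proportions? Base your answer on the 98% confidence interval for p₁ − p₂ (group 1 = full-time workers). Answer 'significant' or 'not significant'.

significant

SE₁ = √(p̂₁(1−p̂₁)/n₁) = √(0.7100·0.2900/765) = 0.01641; SE₂ = √(0.8210·0.1790/118) = 0.03529.
Independent samples: SE of the difference = √(SE₁² + SE₂²) = √(0.0002692881 + 0.0012453841) = 0.03892.
z* for 98% confidence is 2.326, so the margin of error is 2.326 × 0.03892 = 0.09053.
Point estimate p̂₁ − p̂₂ = 0.7100 − 0.8210 = -0.1110.
-0.1110 ± 0.09053 → (-0.20153, -0.02047).
The interval (-0.20153, -0.02047) does not contain 0, so the difference is significant.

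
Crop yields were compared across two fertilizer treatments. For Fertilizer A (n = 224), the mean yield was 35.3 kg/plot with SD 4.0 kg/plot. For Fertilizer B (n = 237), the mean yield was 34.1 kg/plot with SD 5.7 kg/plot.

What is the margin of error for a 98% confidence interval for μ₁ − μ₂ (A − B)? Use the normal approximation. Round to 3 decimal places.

Standard errors of each mean: 4.0/√224 = 0.2673 and 5.7/√237 = 0.3703.
SE(x̄₁ − x̄₂) = √(0.2673² + 0.3703²) = 0.4567 for independent samples with unequal variances.
With z* = 2.326, the margin is 2.326 × 0.4567 = 1.0623.

1.062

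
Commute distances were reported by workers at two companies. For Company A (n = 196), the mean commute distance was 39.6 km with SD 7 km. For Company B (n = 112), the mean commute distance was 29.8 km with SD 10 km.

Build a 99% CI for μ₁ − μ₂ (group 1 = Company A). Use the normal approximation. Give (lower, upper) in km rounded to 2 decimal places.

Per-group SEs: s₁/√n₁ = 7/√196 = 0.5000, s₂/√n₂ = 10/√112 = 0.9449.
Unpooled SE of the difference: √(0.25 + 0.89283601) = 1.0690.
Margin of error = z* · SE = 2.576 × 1.0690 = 2.7537.
x̄₁ − x̄₂ = 39.6 − 29.8 = 9.8000.
CI: 9.8000 ± 2.7537 = (7.05, 12.55).

(7.05, 12.55)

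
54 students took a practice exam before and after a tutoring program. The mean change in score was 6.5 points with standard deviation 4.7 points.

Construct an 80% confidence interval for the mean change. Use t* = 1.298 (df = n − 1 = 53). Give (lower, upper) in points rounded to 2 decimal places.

Paired design: SE = s_d/√n = 4.7/√54 = 0.6396.
t* = 1.298; margin of error = 1.298 × 0.6396 = 0.8302.
6.5 ± 0.8302 → (5.67, 7.33).

(5.67, 7.33)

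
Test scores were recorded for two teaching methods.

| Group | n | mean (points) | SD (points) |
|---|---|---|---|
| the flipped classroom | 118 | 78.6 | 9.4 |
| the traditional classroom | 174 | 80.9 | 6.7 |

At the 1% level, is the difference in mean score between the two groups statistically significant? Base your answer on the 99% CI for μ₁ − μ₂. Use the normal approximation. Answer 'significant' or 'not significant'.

Standard errors of each mean: 9.4/√118 = 0.8653 and 6.7/√174 = 0.5079.
SE(x̄₁ − x̄₂) = √(0.8653² + 0.5079²) = 1.0033 for independent samples with unequal variances.
With z* = 2.576, the margin is 2.576 × 1.0033 = 2.5845.
x̄₁ − x̄₂ = 78.6 − 80.9 = -2.3000; the interval is -2.3000 ± 2.5845 = (-4.8845, 0.2845).
The interval (-4.8845, 0.2845) contains 0, so the difference is not significant.

not significant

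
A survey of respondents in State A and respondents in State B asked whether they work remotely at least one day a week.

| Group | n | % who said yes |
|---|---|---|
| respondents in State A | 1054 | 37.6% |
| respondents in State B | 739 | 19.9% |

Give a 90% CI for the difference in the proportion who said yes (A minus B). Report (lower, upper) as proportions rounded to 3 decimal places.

(0.143, 0.211)

Each SE is √(p̂(1−p̂)/n): √(0.3760·0.6240/1054) = 0.01492 and √(0.1990·0.8010/739) = 0.01469.
SE(p̂₁ − p̂₂) = √(SE₁² + SE₂²) = √(0.0002226064 + 0.0002157961) = 0.02094, since the two samples are independent.
At 90% confidence z* = 1.645; margin = 1.645 × 0.02094 = 0.03445.
The difference is 0.3760 − 0.1990 = 0.1770, so the interval is 0.1770 ± 0.03445 = (0.143, 0.211).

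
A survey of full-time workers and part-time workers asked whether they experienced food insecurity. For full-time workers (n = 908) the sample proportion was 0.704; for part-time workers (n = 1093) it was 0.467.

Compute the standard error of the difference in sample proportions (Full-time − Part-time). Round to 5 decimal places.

0.02138

The two standard errors are √(0.7040×0.2960/908) = 0.01515 and √(0.4670×0.5330/1093) = 0.01509.
Because the samples are independent, SE_diff = √(0.01515² + 0.01509²) = 0.02138.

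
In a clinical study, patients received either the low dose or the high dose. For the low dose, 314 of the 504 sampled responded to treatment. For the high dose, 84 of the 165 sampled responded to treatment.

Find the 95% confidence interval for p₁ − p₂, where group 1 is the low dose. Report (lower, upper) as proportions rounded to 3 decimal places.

(0.027, 0.201)

p̂₁ = 314/504 = 0.6230 and p̂₂ = 84/165 = 0.5091.
SE₁ = √(p̂₁(1−p̂₁)/n₁) = √(0.6230·0.3770/504) = 0.02159; SE₂ = √(0.5091·0.4909/165) = 0.03892.
Independent samples: SE of the difference = √(SE₁² + SE₂²) = √(0.0004661281 + 0.0015147664) = 0.04451.
z* for 95% confidence is 1.960, so the margin of error is 1.960 × 0.04451 = 0.08724.
Point estimate p̂₁ − p̂₂ = 0.6230 − 0.5091 = 0.1139.
0.1139 ± 0.08724 → (0.027, 0.201).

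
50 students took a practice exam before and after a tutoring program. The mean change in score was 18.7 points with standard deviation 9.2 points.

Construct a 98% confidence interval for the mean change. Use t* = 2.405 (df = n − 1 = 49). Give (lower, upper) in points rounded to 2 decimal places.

This is a matched-pairs design, so SE = s_d/√n = 9.2/√50 = 1.3011.
Margin = 2.405 × 1.3011 = 3.1291; the interval is 18.7 ± 3.1291 = (15.57, 21.83).

(15.57, 21.83)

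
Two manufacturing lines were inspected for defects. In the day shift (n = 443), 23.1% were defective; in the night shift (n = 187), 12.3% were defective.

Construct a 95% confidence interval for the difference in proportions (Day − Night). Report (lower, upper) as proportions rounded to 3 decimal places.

(0.047, 0.169)

The two standard errors are √(0.2310×0.7690/443) = 0.02002 and √(0.1230×0.8770/187) = 0.02402.
Because the samples are independent, SE_diff = √(0.02002² + 0.02402²) = 0.03127.
Using z* = 1.960 for 95%, ME = 1.960 × 0.03127 = 0.06129.
p̂₁ − p̂₂ = 0.1080; interval 0.1080 ± 0.06129 gives (0.047, 0.169).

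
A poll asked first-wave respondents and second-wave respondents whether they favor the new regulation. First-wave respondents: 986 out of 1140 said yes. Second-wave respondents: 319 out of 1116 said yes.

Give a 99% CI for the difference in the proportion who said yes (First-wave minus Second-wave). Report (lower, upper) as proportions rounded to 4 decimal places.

Sample proportions: 986/1140 = 0.8649, 319/1116 = 0.2858.
Each SE is √(p̂(1−p̂)/n): √(0.8649·0.1351/1140) = 0.01012 and √(0.2858·0.7142/1116) = 0.01352.
SE(p̂₁ − p̂₂) = √(SE₁² + SE₂²) = √(0.0001024144 + 0.0001827904) = 0.01689, since the two samples are independent.
At 99% confidence z* = 2.576; margin = 2.576 × 0.01689 = 0.04351.
The difference is 0.8649 − 0.2858 = 0.5791, so the interval is 0.5791 ± 0.04351 = (0.5356, 0.6226).

(0.5356, 0.6226)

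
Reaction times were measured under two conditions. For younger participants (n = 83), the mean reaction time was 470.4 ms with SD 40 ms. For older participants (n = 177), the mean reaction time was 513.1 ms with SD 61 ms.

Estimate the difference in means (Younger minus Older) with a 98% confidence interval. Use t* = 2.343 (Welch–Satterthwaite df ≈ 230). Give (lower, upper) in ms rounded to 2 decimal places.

(-57.57, -27.83)

SE₁ = s₁/√n₁ = 40/√83 = 4.3906; SE₂ = 61/√177 = 4.5850.
Independent samples, unequal variances: SE_diff = √(SE₁² + SE₂²) = √(19.27736836 + 21.022225) = 6.3482.
t* = 2.343, so margin of error = 2.343 × 6.3482 = 14.8738.
Difference in means = 470.4 − 513.1 = -42.7000.
-42.7000 ± 14.8738 → (-57.57, -27.83).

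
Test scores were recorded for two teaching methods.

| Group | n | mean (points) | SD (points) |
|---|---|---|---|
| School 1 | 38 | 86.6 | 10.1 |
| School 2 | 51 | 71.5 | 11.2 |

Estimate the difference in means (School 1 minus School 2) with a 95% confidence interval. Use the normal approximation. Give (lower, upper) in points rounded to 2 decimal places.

(10.65, 19.55)

Per-group SEs: s₁/√n₁ = 10.1/√38 = 1.6384, s₂/√n₂ = 11.2/√51 = 1.5683.
Unpooled SE of the difference: √(2.68435456 + 2.45956489) = 2.2680.
Margin of error = z* · SE = 1.960 × 2.2680 = 4.4453.
x̄₁ − x̄₂ = 86.6 − 71.5 = 15.1000.
CI: 15.1000 ± 4.4453 = (10.65, 19.55).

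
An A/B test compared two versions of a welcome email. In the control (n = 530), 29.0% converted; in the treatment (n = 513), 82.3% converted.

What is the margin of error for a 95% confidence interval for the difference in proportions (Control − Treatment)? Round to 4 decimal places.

SE₁ = √(p̂₁(1−p̂₁)/n₁) = √(0.2900·0.7100/530) = 0.01971; SE₂ = √(0.8230·0.1770/513) = 0.01685.
Independent samples: SE of the difference = √(SE₁² + SE₂²) = √(0.0003884841 + 0.0002839225) = 0.02593.
z* for 95% confidence is 1.960, so the margin of error is 1.960 × 0.02593 = 0.05082.

0.0508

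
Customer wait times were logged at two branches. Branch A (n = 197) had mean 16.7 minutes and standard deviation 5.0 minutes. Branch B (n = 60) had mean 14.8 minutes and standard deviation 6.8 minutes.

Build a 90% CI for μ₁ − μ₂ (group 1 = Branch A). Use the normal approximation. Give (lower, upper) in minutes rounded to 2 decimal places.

(0.34, 3.46)

Per-group SEs: s₁/√n₁ = 5.0/√197 = 0.3562, s₂/√n₂ = 6.8/√60 = 0.8779.
Unpooled SE of the difference: √(0.12687844 + 0.77070841) = 0.9474.
Margin of error = z* · SE = 1.645 × 0.9474 = 1.5585.
x̄₁ − x̄₂ = 16.7 − 14.8 = 1.9000.
CI: 1.9000 ± 1.5585 = (0.34, 3.46).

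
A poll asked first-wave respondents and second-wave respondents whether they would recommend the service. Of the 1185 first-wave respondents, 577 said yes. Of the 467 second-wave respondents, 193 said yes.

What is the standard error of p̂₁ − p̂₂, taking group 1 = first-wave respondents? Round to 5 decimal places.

p̂₁ = 577/1185 = 0.4869 and p̂₂ = 193/467 = 0.4133.
SE₁ = √(p̂₁(1−p̂₁)/n₁) = √(0.4869·0.5131/1185) = 0.01452; SE₂ = √(0.4133·0.5867/467) = 0.02279.
Independent samples: SE of the difference = √(SE₁² + SE₂²) = √(0.0002108304 + 0.0005193841) = 0.02702.

0.02702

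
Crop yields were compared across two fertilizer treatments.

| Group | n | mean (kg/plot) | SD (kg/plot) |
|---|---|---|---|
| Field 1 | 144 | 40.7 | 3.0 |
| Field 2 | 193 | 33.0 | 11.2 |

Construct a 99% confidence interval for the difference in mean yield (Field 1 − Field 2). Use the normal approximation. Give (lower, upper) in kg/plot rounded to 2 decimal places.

SE₁ = s₁/√n₁ = 3.0/√144 = 0.2500; SE₂ = 11.2/√193 = 0.8062.
Independent samples, unequal variances: SE_diff = √(SE₁² + SE₂²) = √(0.0625 + 0.64995844) = 0.8441.
z* = 2.576, so margin of error = 2.576 × 0.8441 = 2.1744.
Difference in means = 40.7 − 33.0 = 7.7000.
7.7000 ± 2.1744 → (5.53, 9.87).

(5.53, 9.87)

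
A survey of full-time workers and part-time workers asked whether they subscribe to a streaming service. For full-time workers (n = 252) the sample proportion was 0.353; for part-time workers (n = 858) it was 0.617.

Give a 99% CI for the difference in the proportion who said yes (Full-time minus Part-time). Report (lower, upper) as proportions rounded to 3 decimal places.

The two standard errors are √(0.3530×0.6470/252) = 0.03011 and √(0.6170×0.3830/858) = 0.01660.
Because the samples are independent, SE_diff = √(0.03011² + 0.01660²) = 0.03438.
Using z* = 2.576 for 99%, ME = 2.576 × 0.03438 = 0.08856.
p̂₁ − p̂₂ = -0.2640; interval -0.2640 ± 0.08856 gives (-0.353, -0.175).

(-0.353, -0.175)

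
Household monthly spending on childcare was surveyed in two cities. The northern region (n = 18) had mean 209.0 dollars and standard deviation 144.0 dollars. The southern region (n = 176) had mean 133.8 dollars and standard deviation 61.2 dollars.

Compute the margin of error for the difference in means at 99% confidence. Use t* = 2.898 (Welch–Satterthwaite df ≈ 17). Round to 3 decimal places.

SE₁ = s₁/√n₁ = 144.0/√18 = 33.9411; SE₂ = 61.2/√176 = 4.6131.
Independent samples, unequal variances: SE_diff = √(SE₁² + SE₂²) = √(1151.99826921 + 21.28069161) = 34.2532.
t* = 2.898, so margin of error = 2.898 × 34.2532 = 99.2658.

99.266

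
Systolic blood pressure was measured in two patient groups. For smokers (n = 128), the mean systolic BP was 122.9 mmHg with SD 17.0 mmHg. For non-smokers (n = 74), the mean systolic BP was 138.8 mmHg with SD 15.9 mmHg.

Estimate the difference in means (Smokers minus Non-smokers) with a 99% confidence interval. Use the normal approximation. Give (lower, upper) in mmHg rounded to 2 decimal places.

Per-group SEs: s₁/√n₁ = 17.0/√128 = 1.5026, s₂/√n₂ = 15.9/√74 = 1.8483.
Unpooled SE of the difference: √(2.25780676 + 3.41621289) = 2.3820.
Margin of error = z* · SE = 2.576 × 2.3820 = 6.1360.
x̄₁ − x̄₂ = 122.9 − 138.8 = -15.9000.
CI: -15.9000 ± 6.1360 = (-22.04, -9.76).

(-22.04, -9.76)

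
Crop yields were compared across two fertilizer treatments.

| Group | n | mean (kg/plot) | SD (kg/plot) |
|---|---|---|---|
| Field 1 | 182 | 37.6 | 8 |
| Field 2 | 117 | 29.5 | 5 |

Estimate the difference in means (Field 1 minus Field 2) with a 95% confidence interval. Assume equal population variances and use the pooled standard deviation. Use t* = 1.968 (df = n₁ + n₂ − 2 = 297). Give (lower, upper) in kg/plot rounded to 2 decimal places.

(6.47, 9.73)

Pooled variance s_p² = [181·8² + 116·5²] / (182+117−2) = 48.7677, so s_p = 6.9834.
SE_diff = s_p·√(1/n₁ + 1/n₂) = 6.9834·√(1/182 + 1/117) = 0.8275.
t* = 1.968; margin = 1.968 × 0.8275 = 1.6285.
Difference = 37.6 − 29.5 = 8.1000.
8.1000 ± 1.6285 → (6.47, 9.73).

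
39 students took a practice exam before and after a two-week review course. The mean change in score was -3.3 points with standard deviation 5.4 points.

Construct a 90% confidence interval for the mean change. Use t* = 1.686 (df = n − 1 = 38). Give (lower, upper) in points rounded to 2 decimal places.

Paired design: SE = s_d/√n = 5.4/√39 = 0.8647.
t* = 1.686; margin of error = 1.686 × 0.8647 = 1.4579.
-3.3 ± 1.4579 → (-4.76, -1.84).

(-4.76, -1.84)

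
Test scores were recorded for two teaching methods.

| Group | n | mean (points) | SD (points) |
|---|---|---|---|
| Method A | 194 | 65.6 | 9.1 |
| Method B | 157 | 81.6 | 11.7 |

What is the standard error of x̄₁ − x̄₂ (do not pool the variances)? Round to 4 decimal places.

1.1396

SE₁ = s₁/√n₁ = 9.1/√194 = 0.6533; SE₂ = 11.7/√157 = 0.9338.
Independent samples, unequal variances: SE_diff = √(SE₁² + SE₂²) = √(0.42680089 + 0.87198244) = 1.1396.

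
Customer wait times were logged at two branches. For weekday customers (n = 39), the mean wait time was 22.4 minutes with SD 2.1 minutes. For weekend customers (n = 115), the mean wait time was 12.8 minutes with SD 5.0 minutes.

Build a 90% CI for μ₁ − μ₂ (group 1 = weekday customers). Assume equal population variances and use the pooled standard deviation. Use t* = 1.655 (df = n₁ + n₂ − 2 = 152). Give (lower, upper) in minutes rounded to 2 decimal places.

Pooled variance s_p² = [38·2.1² + 114·5.0²] / (39+115−2) = 19.8525, so s_p = 4.4556.
SE_diff = s_p·√(1/n₁ + 1/n₂) = 4.4556·√(1/39 + 1/115) = 0.8256.
t* = 1.655; margin = 1.655 × 0.8256 = 1.3664.
Difference = 22.4 − 12.8 = 9.6000.
9.6000 ± 1.3664 → (8.23, 10.97).

(8.23, 10.97)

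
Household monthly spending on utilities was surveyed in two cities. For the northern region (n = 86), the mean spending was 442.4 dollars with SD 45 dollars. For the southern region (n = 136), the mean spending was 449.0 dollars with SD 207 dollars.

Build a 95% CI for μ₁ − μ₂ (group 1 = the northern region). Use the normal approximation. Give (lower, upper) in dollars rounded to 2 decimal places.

(-42.67, 29.47)

SE₁ = s₁/√n₁ = 45/√86 = 4.8525; SE₂ = 207/√136 = 17.7501.
Independent samples, unequal variances: SE_diff = √(SE₁² + SE₂²) = √(23.54675625 + 315.06605001) = 18.4014.
z* = 1.960, so margin of error = 1.960 × 18.4014 = 36.0667.
Difference in means = 442.4 − 449.0 = -6.6000.
-6.6000 ± 36.0667 → (-42.67, 29.47).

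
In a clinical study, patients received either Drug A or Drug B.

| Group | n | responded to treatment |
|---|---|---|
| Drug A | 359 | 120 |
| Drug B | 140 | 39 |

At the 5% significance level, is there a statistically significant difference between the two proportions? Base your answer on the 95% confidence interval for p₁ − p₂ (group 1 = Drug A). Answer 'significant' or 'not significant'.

not significant

Sample proportions: 120/359 = 0.3343, 39/140 = 0.2786.
Each SE is √(p̂(1−p̂)/n): √(0.3343·0.6657/359) = 0.02490 and √(0.2786·0.7214/140) = 0.03789.
SE(p̂₁ − p̂₂) = √(SE₁² + SE₂²) = √(0.00062001 + 0.0014356521) = 0.04534, since the two samples are independent.
At 95% confidence z* = 1.960; margin = 1.960 × 0.04534 = 0.08887.
The difference is 0.3343 − 0.2786 = 0.0557, so the interval is 0.0557 ± 0.08887 = (-0.03317, 0.14457).
The interval (-0.03317, 0.14457) contains 0, so the difference is not significant.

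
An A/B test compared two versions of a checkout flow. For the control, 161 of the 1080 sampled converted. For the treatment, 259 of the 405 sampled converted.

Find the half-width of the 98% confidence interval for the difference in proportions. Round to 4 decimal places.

First, p̂₁ = 161/1080 = 0.1491; p̂₂ = 259/405 = 0.6395.
The two standard errors are √(0.1491×0.8509/1080) = 0.01084 and √(0.6395×0.3605/405) = 0.02386.
Because the samples are independent, SE_diff = √(0.01084² + 0.02386²) = 0.02621.
Using z* = 2.326 for 98%, ME = 2.326 × 0.02621 = 0.06096.

0.0610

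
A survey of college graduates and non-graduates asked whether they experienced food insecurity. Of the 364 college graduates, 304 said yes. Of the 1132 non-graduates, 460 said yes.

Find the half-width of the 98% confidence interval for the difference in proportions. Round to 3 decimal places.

0.057

Sample proportions: 304/364 = 0.8352, 460/1132 = 0.4064.
Each SE is √(p̂(1−p̂)/n): √(0.8352·0.1648/364) = 0.01945 and √(0.4064·0.5936/1132) = 0.01460.
SE(p̂₁ − p̂₂) = √(SE₁² + SE₂²) = √(0.0003783025 + 0.00021316) = 0.02432, since the two samples are independent.
At 98% confidence z* = 2.326; margin = 2.326 × 0.02432 = 0.05657.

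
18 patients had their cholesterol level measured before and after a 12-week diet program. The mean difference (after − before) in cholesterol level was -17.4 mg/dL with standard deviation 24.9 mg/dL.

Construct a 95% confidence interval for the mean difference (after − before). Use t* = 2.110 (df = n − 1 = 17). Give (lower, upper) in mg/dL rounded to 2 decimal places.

(-29.78, -5.02)

Paired design: SE = s_d/√n = 24.9/√18 = 5.8690.
t* = 2.110; margin of error = 2.110 × 5.8690 = 12.3836.
-17.4 ± 12.3836 → (-29.78, -5.02).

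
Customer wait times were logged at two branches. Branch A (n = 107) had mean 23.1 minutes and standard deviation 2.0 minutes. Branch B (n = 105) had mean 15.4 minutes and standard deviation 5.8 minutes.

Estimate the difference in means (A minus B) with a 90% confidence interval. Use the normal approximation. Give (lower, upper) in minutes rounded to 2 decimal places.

Per-group SEs: s₁/√n₁ = 2.0/√107 = 0.1933, s₂/√n₂ = 5.8/√105 = 0.5660.
Unpooled SE of the difference: √(0.03736489 + 0.320356) = 0.5981.
Margin of error = z* · SE = 1.645 × 0.5981 = 0.9839.
x̄₁ − x̄₂ = 23.1 − 15.4 = 7.7000.
CI: 7.7000 ± 0.9839 = (6.72, 8.68).

(6.72, 8.68)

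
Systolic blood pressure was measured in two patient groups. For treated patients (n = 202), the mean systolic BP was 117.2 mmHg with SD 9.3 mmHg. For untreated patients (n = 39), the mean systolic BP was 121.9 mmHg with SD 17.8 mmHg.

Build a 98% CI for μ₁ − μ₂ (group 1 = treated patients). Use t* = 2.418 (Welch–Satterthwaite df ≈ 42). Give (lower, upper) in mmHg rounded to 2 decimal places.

Standard errors of each mean: 9.3/√202 = 0.6543 and 17.8/√39 = 2.8503.
SE(x̄₁ − x̄₂) = √(0.6543² + 2.8503²) = 2.9244 for independent samples with unequal variances.
With t* = 2.418, the margin is 2.418 × 2.9244 = 7.0712.
x̄₁ − x̄₂ = 117.2 − 121.9 = -4.7000; the interval is -4.7000 ± 7.0712 = (-11.77, 2.37).

(-11.77, 2.37)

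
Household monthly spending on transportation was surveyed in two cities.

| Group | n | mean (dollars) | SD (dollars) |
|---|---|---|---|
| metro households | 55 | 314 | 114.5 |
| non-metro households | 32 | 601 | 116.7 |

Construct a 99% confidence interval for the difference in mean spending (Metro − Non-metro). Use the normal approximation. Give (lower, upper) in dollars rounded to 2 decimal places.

(-353.38, -220.62)

Per-group SEs: s₁/√n₁ = 114.5/√55 = 15.4392, s₂/√n₂ = 116.7/√32 = 20.6298.
Unpooled SE of the difference: √(238.36889664 + 425.58864804) = 25.7674.
Margin of error = z* · SE = 2.576 × 25.7674 = 66.3768.
x̄₁ − x̄₂ = 314 − 601 = -287.0000.
CI: -287.0000 ± 66.3768 = (-353.38, -220.62).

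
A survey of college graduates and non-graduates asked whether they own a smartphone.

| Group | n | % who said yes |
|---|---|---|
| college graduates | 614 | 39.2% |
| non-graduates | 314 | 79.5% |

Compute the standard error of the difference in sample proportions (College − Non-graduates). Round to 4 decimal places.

Each SE is √(p̂(1−p̂)/n): √(0.3920·0.6080/614) = 0.01970 and √(0.7950·0.2050/314) = 0.02278.
SE(p̂₁ − p̂₂) = √(SE₁² + SE₂²) = √(0.00038809 + 0.0005189284) = 0.03012, since the two samples are independent.

0.0301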